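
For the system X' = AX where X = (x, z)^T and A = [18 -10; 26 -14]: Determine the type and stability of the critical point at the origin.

unstable spiral

A = [[18,-10],[26,-14]]; det(A-λI) = λ^2 - 4λ + 8.
λ = 2 ± 2i: positive real part.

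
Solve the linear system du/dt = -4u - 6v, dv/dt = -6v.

Coefficient matrix A = [[-4, -6], [0, -6]].
Characteristic polynomial det(A - λI) = λ^2 + 10λ + 24 = 0.
Eigenvalues λ = -4, -6.
For λ=-4: (A-λI) row 1 is [0, -6], so an eigenvector is (-1, 0).
For λ=-6: (A-λI) row 1 is [2, -6], so an eigenvector is (-3, -1).
General solution: C_1e^(-4t)(-1,0) + C_2e^(-6t)(-3,-1).

u(t) = -C_1e^(-4t) - 3C_2e^(-6t), v(t) = -C_2e^(-6t)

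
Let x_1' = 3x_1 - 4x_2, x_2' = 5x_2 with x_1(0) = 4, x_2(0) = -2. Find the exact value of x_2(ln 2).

-64

A = [[3,-4],[0,5]]; eigenvalues λ = 3, 5.
Eigenvectors: (1,0) for λ=3, (2,-1) for λ=5.
From the initial condition, c_1 = 0, c_2 = 2.
x_2(ln 2) = (0)(2^3)(0) + (2)(2^5)(-1) = -64.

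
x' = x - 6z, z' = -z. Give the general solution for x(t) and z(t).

x(t) = -K_1e^(t) + 3K_2e^(-t), z(t) = K_2e^(-t)

Coefficient matrix A = [[1, -6], [0, -1]].
Characteristic polynomial det(A - λI) = λ^2 - 1 = 0.
Eigenvalues λ = 1, -1.
For λ=1: (A-λI) row 1 is [0, -6], so an eigenvector is (-1, 0).
For λ=-1: (A-λI) row 1 is [2, -6], so an eigenvector is (3, 1).
General solution: K_1e^(t)(-1,0) + K_2e^(-t)(3,1).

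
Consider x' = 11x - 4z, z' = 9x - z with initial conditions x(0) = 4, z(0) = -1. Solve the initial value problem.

x(t) = 28te^(5t) + 4e^(5t), z(t) = 42te^(5t) - e^(5t)

Coefficient matrix A = [[11, -4], [9, -1]].
Characteristic polynomial det(A - λI) = λ^2 - 10λ + 25 = 0.
Single eigenvalue λ = 5 with algebraic multiplicity 2.
Eigenvector v = (-2,-3); generalized eigenvector w with (A-λI)w=v is (1,2).
General solution: e^(5t)[c_1·v + c_2·(t·v + w)].
Applying x(0)=4, z(0)=-1 gives c_1=-9, c_2=-14.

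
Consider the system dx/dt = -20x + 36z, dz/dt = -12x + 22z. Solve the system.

x(t) = -2K_1e^(-2t) + 3K_2e^(4t), z(t) = -K_1e^(-2t) + 2K_2e^(4t)

Coefficient matrix A = [[-20, 36], [-12, 22]].
Characteristic polynomial det(A - λI) = λ^2 - 2λ - 8 = 0.
Eigenvalues λ = -2, 4.
For λ=-2: (A-λI) row 1 is [-18, 36], so an eigenvector is (-2, -1).
For λ=4: (A-λI) row 1 is [-24, 36], so an eigenvector is (3, 2).
General solution: K_1e^(-2t)(-2,-1) + K_2e^(4t)(3,2).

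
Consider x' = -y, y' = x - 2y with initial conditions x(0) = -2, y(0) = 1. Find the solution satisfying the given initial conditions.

Coefficient matrix A = [[0, -1], [1, -2]].
Characteristic polynomial det(A - λI) = λ^2 + 2λ + 1 = 0.
Single eigenvalue λ = -1 with algebraic multiplicity 2.
Eigenvector v = (-1,-1); generalized eigenvector w with (A-λI)w=v is (2,3).
General solution: e^(-t)[K_1·v + K_2·(t·v + w)].
Applying x(0)=-2, y(0)=1 gives K_1=8, K_2=3.

x(t) = -3te^(-t) - 2e^(-t), y(t) = -3te^(-t) + e^(-t)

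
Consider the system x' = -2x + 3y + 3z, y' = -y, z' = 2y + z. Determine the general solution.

x(t) = c_1e^(-2t) + c_3e^(t), y(t) = c_2e^(-t), z(t) = -c_2e^(-t) + c_3e^(t)

Coefficient matrix A = [[-2, 3, 3], [0, -1, 0], [0, 2, 1]].
det(A - λI) = 0 gives eigenvalues λ = -2, -1, 1.
For λ=-2: eigenvector (1,0,0).
For λ=-1: eigenvector (0,1,-1).
For λ=1: eigenvector (1,0,1).
General solution: c_1e^(-2t)(1,0,0) + c_2e^(-t)(0,1,-1) + c_3e^(t)(1,0,1).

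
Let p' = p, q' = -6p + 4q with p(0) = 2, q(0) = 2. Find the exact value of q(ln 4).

-496

A = [[1,0],[-6,4]]; eigenvalues λ = 4, 1.
Eigenvectors: (0,-1) for λ=4, (1,2) for λ=1.
From the initial condition, c_1 = 2, c_2 = 2.
q(ln 4) = (2)(4^4)(-1) + (2)(4^1)(2) = -496.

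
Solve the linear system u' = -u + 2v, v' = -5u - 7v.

Coefficient matrix A = [[-1, 2], [-5, -7]].
Characteristic polynomial det(A - λI) = λ^2 + 8λ + 17 = 0.
Eigenvalues λ = -4 ± i (complex conjugate pair).
For λ=-4+i: an eigenvector is (1,-1) - i(1,-2) = (1 - i, -1 + 2i).
A real fundamental pair from Re and Im of e^((-4+i)t)v: X_1 = e^(-4t)(cos(t)·(1,-1) + sin(t)·(1,-2)), X_2 = e^(-4t)(sin(t)·(1,-1) - cos(t)·(1,-2)).
General solution: K_1X_1 + K_2X_2.

u(t) = K_1e^(-4t)sin(t) + K_1e^(-4t)cos(t) + K_2e^(-4t)sin(t) - K_2e^(-4t)cos(t), v(t) = -2K_1e^(-4t)sin(t) - K_1e^(-4t)cos(t) - K_2e^(-4t)sin(t) + 2K_2e^(-4t)cos(t)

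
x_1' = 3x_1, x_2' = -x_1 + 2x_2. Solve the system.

Coefficient matrix A = [[3, 0], [-1, 2]].
Characteristic polynomial det(A - λI) = λ^2 - 5λ + 6 = 0.
Eigenvalues λ = 2, 3.
For λ=2: (A-λI) row 1 is [1, 0], so an eigenvector is (0, -1).
For λ=3: (A-λI) row 2 is [-1, -1], so an eigenvector is (1, -1).
General solution: K_1e^(2t)(0,-1) + K_2e^(3t)(1,-1).

x_1(t) = K_2e^(3t), x_2(t) = -K_1e^(2t) - K_2e^(3t)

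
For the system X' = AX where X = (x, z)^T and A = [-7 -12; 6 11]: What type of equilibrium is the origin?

A = [[-7,-12],[6,11]]; det(A-λI) = λ^2 - 4λ - 5.
λ = -1, 5: opposite signs.

saddle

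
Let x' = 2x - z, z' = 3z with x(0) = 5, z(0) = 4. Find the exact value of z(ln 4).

256

A = [[2,-1],[0,3]]; eigenvalues λ = 2, 3.
Eigenvectors: (-1,0) for λ=2, (1,-1) for λ=3.
From the initial condition, c_1 = -9, c_2 = -4.
z(ln 4) = (-9)(4^2)(0) + (-4)(4^3)(-1) = 256.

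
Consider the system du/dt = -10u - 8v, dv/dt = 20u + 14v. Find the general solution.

Coefficient matrix A = [[-10, -8], [20, 14]].
Characteristic polynomial det(A - λI) = λ^2 - 4λ + 20 = 0.
Eigenvalues λ = 2 ± 4i (complex conjugate pair).
For λ=2+4i: an eigenvector is (1,-1) - i(-1,2) = (1 + i, -1 - 2i).
A real fundamental pair from Re and Im of e^((2+4i)t)v: X_1 = e^(2t)(cos(4t)·(1,-1) + sin(4t)·(-1,2)), X_2 = e^(2t)(sin(4t)·(1,-1) - cos(4t)·(-1,2)).
General solution: c_1X_1 + c_2X_2.

u(t) = -c_1e^(2t)sin(4t) + c_1e^(2t)cos(4t) + c_2e^(2t)sin(4t) + c_2e^(2t)cos(4t), v(t) = 2c_1e^(2t)sin(4t) - c_1e^(2t)cos(4t) - c_2e^(2t)sin(4t) - 2c_2e^(2t)cos(4t)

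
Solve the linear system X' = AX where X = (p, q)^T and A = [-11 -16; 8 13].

p(t) = -K_1e^(5t) + 2K_2e^(-3t), q(t) = K_1e^(5t) - K_2e^(-3t)

Coefficient matrix A = [[-11, -16], [8, 13]].
Characteristic polynomial det(A - λI) = λ^2 - 2λ - 15 = 0.
Eigenvalues λ = 5, -3.
For λ=5: (A-λI) row 1 is [-16, -16], so an eigenvector is (-1, 1).
For λ=-3: (A-λI) row 1 is [-8, -16], so an eigenvector is (2, -1).
General solution: K_1e^(5t)(-1,1) + K_2e^(-3t)(2,-1).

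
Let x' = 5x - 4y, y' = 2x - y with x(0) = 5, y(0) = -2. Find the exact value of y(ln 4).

412

A = [[5,-4],[2,-1]]; eigenvalues λ = 3, 1.
Eigenvectors: (-2,-1) for λ=3, (1,1) for λ=1.
From the initial condition, c_1 = -7, c_2 = -9.
y(ln 4) = (-7)(4^3)(-1) + (-9)(4^1)(1) = 412.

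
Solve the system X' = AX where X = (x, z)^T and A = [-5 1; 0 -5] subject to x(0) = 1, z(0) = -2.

Coefficient matrix A = [[-5, 1], [0, -5]].
Characteristic polynomial det(A - λI) = λ^2 + 10λ + 25 = 0.
Single eigenvalue λ = -5 with algebraic multiplicity 2.
Eigenvector v = (-1,0); generalized eigenvector w with (A-λI)w=v is (-3,-1).
General solution: e^(-5t)[K_1·v + K_2·(t·v + w)].
Applying x(0)=1, z(0)=-2 gives K_1=-7, K_2=2.

x(t) = -2te^(-5t) + e^(-5t), z(t) = -2e^(-5t)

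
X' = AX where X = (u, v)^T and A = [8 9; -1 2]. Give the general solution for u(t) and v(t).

Coefficient matrix A = [[8, 9], [-1, 2]].
Characteristic polynomial det(A - λI) = λ^2 - 10λ + 25 = 0.
Single eigenvalue λ = 5 with algebraic multiplicity 2.
Eigenvector v = (-3,1); generalized eigenvector w with (A-λI)w=v is (2,-1).
General solution: e^(5t)[K_1·v + K_2·(t·v + w)].

u(t) = -3K_1e^(5t) - 3K_2te^(5t) + 2K_2e^(5t), v(t) = K_1e^(5t) + K_2te^(5t) - K_2e^(5t)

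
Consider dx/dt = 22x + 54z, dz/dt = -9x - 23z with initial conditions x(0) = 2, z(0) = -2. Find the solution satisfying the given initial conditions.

x(t) = -6e^(4t) + 8e^(-5t), z(t) = 2e^(4t) - 4e^(-5t)

Coefficient matrix A = [[22, 54], [-9, -23]].
Characteristic polynomial det(A - λI) = λ^2 + λ - 20 = 0.
Eigenvalues λ = 4, -5.
For λ=4: (A-λI) row 1 is [18, 54], so an eigenvector is (3, -1).
For λ=-5: (A-λI) row 1 is [27, 54], so an eigenvector is (-2, 1).
General solution: K_1e^(4t)(3,-1) + K_2e^(-5t)(-2,1).
Applying x(0)=2, z(0)=-2 gives K_1=-2, K_2=-4.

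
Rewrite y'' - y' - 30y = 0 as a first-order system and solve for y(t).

Let x_1 = y, x_2 = y'. Then x_1' = x_2 and x_2' = 30x_1 + x_2.
A = [[0,1],[30,1]]; det(A-λI) = λ^2 - λ - 30.
Eigenvalues λ = -5, 6 with eigenvectors (1,-5), (1,6).

y(t) = C_1e^(-5t) + C_2e^(6t)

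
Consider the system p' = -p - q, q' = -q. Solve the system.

Coefficient matrix A = [[-1, -1], [0, -1]].
Characteristic polynomial det(A - λI) = λ^2 + 2λ + 1 = 0.
Single eigenvalue λ = -1 with algebraic multiplicity 2.
Eigenvector v = (-1,0); generalized eigenvector w with (A-λI)w=v is (3,1).
General solution: e^(-t)[c_1·v + c_2·(t·v + w)].

p(t) = -c_1e^(-t) - c_2te^(-t) + 3c_2e^(-t), q(t) = c_2e^(-t)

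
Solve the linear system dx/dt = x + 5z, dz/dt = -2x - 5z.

x(t) = 2K_1e^(-2t)sin(t) - K_1e^(-2t)cos(t) - K_2e^(-2t)sin(t) - 2K_2e^(-2t)cos(t), z(t) = -K_1e^(-2t)sin(t) + K_1e^(-2t)cos(t) + K_2e^(-2t)sin(t) + K_2e^(-2t)cos(t)

Coefficient matrix A = [[1, 5], [-2, -5]].
Characteristic polynomial det(A - λI) = λ^2 + 4λ + 5 = 0.
Eigenvalues λ = -2 ± i (complex conjugate pair).
For λ=-2+i: an eigenvector is (-1,1) - i(2,-1) = (-1 - 2i, 1 + i).
A real fundamental pair from Re and Im of e^((-2+i)t)v: X_1 = e^(-2t)(cos(t)·(-1,1) + sin(t)·(2,-1)), X_2 = e^(-2t)(sin(t)·(-1,1) - cos(t)·(2,-1)).
General solution: K_1X_1 + K_2X_2.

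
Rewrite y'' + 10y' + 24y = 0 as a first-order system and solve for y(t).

y(t) = C_1e^(-6t) + C_2e^(-4t)

Let x_1 = y, x_2 = y'. Then x_1' = x_2 and x_2' = -24x_1 - 10x_2.
A = [[0,1],[-24,-10]]; det(A-λI) = λ^2 + 10λ + 24.
Eigenvalues λ = -6, -4 with eigenvectors (1,-6), (1,-4).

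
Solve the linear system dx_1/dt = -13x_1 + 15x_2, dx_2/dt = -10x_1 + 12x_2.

x_1(t) = -c_1e^(2t) + 3c_2e^(-3t), x_2(t) = -c_1e^(2t) + 2c_2e^(-3t)

Coefficient matrix A = [[-13, 15], [-10, 12]].
Characteristic polynomial det(A - λI) = λ^2 + λ - 6 = 0.
Eigenvalues λ = 2, -3.
For λ=2: (A-λI) row 1 is [-15, 15], so an eigenvector is (-1, -1).
For λ=-3: (A-λI) row 1 is [-10, 15], so an eigenvector is (3, 2).
General solution: c_1e^(2t)(-1,-1) + c_2e^(-3t)(3,2).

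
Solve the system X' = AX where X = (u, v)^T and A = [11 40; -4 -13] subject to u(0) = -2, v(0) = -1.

u(t) = -16e^(-t)sin(4t) - 2e^(-t)cos(4t), v(t) = 5e^(-t)sin(4t) - e^(-t)cos(4t)

Coefficient matrix A = [[11, 40], [-4, -13]].
Characteristic polynomial det(A - λI) = λ^2 + 2λ + 17 = 0.
Eigenvalues λ = -1 ± 4i (complex conjugate pair).
For λ=-1+4i: an eigenvector is (1,0) - i(3,-1) = (1 - 3i, 0 + i).
A real fundamental pair from Re and Im of e^((-1+4i)t)v: X_1 = e^(-t)(cos(4t)·(1,0) + sin(4t)·(3,-1)), X_2 = e^(-t)(sin(4t)·(1,0) - cos(4t)·(3,-1)).
General solution: K_1X_1 + K_2X_2.
Applying u(0)=-2, v(0)=-1 gives K_1=-5, K_2=-1.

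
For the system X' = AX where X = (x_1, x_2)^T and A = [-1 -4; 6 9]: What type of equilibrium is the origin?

unstable node

A = [[-1,-4],[6,9]]; det(A-λI) = λ^2 - 8λ + 15.
λ = 3, 5: both positive.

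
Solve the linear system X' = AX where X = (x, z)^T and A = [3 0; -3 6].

x(t) = c_1e^(3t), z(t) = c_1e^(3t) - c_2e^(6t)

Coefficient matrix A = [[3, 0], [-3, 6]].
Characteristic polynomial det(A - λI) = λ^2 - 9λ + 18 = 0.
Eigenvalues λ = 3, 6.
For λ=3: (A-λI) row 2 is [-3, 3], so an eigenvector is (1, 1).
For λ=6: (A-λI) row 1 is [-3, 0], so an eigenvector is (0, -1).
General solution: c_1e^(3t)(1,1) + c_2e^(6t)(0,-1).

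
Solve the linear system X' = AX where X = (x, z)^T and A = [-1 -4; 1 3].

x(t) = 2K_1e^(t) + 2K_2te^(t) - K_2e^(t), z(t) = -K_1e^(t) - K_2te^(t)

Coefficient matrix A = [[-1, -4], [1, 3]].
Characteristic polynomial det(A - λI) = λ^2 - 2λ + 1 = 0.
Single eigenvalue λ = 1 with algebraic multiplicity 2.
Eigenvector v = (2,-1); generalized eigenvector w with (A-λI)w=v is (-1,0).
General solution: e^(t)[K_1·v + K_2·(t·v + w)].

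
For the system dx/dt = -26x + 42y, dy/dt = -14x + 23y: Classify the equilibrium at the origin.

A = [[-26,42],[-14,23]]; det(A-λI) = λ^2 + 3λ - 10.
λ = -5, 2: opposite signs.

saddle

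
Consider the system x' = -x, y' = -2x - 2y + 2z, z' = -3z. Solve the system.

Coefficient matrix A = [[-1, 0, 0], [-2, -2, 2], [0, 0, -3]].
det(A - λI) = 0 gives eigenvalues λ = -2, -1, -3.
For λ=-2: eigenvector (0,1,0).
For λ=-1: eigenvector (1,-2,0).
For λ=-3: eigenvector (0,-2,1).
General solution: C_1e^(-2t)(0,1,0) + C_2e^(-t)(1,-2,0) + C_3e^(-3t)(0,-2,1).

x(t) = C_2e^(-t), y(t) = C_1e^(-2t) - 2C_2e^(-t) - 2C_3e^(-3t), z(t) = C_3e^(-3t)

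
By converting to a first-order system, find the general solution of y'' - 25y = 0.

y(t) = K_1e^(-5t) + K_2e^(5t)

Let x_1 = y, x_2 = y'. Then x_1' = x_2 and x_2' = 25x_1.
A = [[0,1],[25,0]]; det(A-λI) = λ^2 - 25.
Eigenvalues λ = -5, 5 with eigenvectors (1,-5), (1,5).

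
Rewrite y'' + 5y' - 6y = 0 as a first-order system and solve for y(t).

Let x_1 = y, x_2 = y'. Then x_1' = x_2 and x_2' = 6x_1 - 5x_2.
A = [[0,1],[6,-5]]; det(A-λI) = λ^2 + 5λ - 6.
Eigenvalues λ = -6, 1 with eigenvectors (1,-6), (1,1).

y(t) = K_1e^(-6t) + K_2e^(t)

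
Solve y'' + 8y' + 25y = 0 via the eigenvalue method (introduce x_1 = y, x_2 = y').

y(t) = C_1e^(-4t)cos(3t) + C_2e^(-4t)sin(3t)

Let x_1 = y, x_2 = y'. Then x_1' = x_2 and x_2' = -25x_1 - 8x_2.
A = [[0,1],[-25,-8]]; det(A-λI) = λ^2 + 8λ + 25.
Eigenvalues λ = -4 ± 3i.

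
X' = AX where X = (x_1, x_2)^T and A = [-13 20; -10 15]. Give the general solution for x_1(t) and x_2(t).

Coefficient matrix A = [[-13, 20], [-10, 15]].
Characteristic polynomial det(A - λI) = λ^2 - 2λ + 5 = 0.
Eigenvalues λ = 1 ± 2i (complex conjugate pair).
For λ=1+2i: an eigenvector is (-3,-2) - i(1,1) = (-3 - i, -2 - i).
A real fundamental pair from Re and Im of e^((1+2i)t)v: X_1 = e^(t)(cos(2t)·(-3,-2) + sin(2t)·(1,1)), X_2 = e^(t)(sin(2t)·(-3,-2) - cos(2t)·(1,1)).
General solution: C_1X_1 + C_2X_2.

x_1(t) = C_1e^(t)sin(2t) - 3C_1e^(t)cos(2t) - 3C_2e^(t)sin(2t) - C_2e^(t)cos(2t), x_2(t) = C_1e^(t)sin(2t) - 2C_1e^(t)cos(2t) - 2C_2e^(t)sin(2t) - C_2e^(t)cos(2t)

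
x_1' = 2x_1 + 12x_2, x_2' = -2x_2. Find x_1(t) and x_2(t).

x_1(t) = c_1e^(2t) + 3c_2e^(-2t), x_2(t) = -c_2e^(-2t)

Coefficient matrix A = [[2, 12], [0, -2]].
Characteristic polynomial det(A - λI) = λ^2 - 4 = 0.
Eigenvalues λ = 2, -2.
For λ=2: (A-λI) row 1 is [0, 12], so an eigenvector is (1, 0).
For λ=-2: (A-λI) row 1 is [4, 12], so an eigenvector is (3, -1).
General solution: c_1e^(2t)(1,0) + c_2e^(-2t)(3,-1).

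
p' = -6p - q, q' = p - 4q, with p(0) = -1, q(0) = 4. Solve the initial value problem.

p(t) = -3te^(-5t) - e^(-5t), q(t) = 3te^(-5t) + 4e^(-5t)

Coefficient matrix A = [[-6, -1], [1, -4]].
Characteristic polynomial det(A - λI) = λ^2 + 10λ + 25 = 0.
Single eigenvalue λ = -5 with algebraic multiplicity 2.
Eigenvector v = (-1,1); generalized eigenvector w with (A-λI)w=v is (0,1).
General solution: e^(-5t)[c_1·v + c_2·(t·v + w)].
Applying p(0)=-1, q(0)=4 gives c_1=1, c_2=3.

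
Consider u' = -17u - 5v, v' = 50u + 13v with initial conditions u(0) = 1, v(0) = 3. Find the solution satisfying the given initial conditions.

u(t) = -6e^(-2t)sin(5t) + e^(-2t)cos(5t), v(t) = 19e^(-2t)sin(5t) + 3e^(-2t)cos(5t)

Coefficient matrix A = [[-17, -5], [50, 13]].
Characteristic polynomial det(A - λI) = λ^2 + 4λ + 29 = 0.
Eigenvalues λ = -2 ± 5i (complex conjugate pair).
For λ=-2+5i: an eigenvector is (0,-1) - i(1,-3) = (0 - i, -1 + 3i).
A real fundamental pair from Re and Im of e^((-2+5i)t)v: X_1 = e^(-2t)(cos(5t)·(0,-1) + sin(5t)·(1,-3)), X_2 = e^(-2t)(sin(5t)·(0,-1) - cos(5t)·(1,-3)).
General solution: K_1X_1 + K_2X_2.
Applying u(0)=1, v(0)=3 gives K_1=-6, K_2=-1.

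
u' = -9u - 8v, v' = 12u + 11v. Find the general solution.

Coefficient matrix A = [[-9, -8], [12, 11]].
Characteristic polynomial det(A - λI) = λ^2 - 2λ - 3 = 0.
Eigenvalues λ = -1, 3.
For λ=-1: (A-λI) row 1 is [-8, -8], so an eigenvector is (-1, 1).
For λ=3: (A-λI) row 1 is [-12, -8], so an eigenvector is (2, -3).
General solution: c_1e^(-t)(-1,1) + c_2e^(3t)(2,-3).

u(t) = -c_1e^(-t) + 2c_2e^(3t), v(t) = c_1e^(-t) - 3c_2e^(3t)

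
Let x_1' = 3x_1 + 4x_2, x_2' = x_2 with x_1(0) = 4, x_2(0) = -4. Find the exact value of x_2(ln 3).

-12

A = [[3,4],[0,1]]; eigenvalues λ = 1, 3.
Eigenvectors: (2,-1) for λ=1, (1,0) for λ=3.
From the initial condition, c_1 = 4, c_2 = -4.
x_2(ln 3) = (4)(3^1)(-1) + (-4)(3^3)(0) = -12.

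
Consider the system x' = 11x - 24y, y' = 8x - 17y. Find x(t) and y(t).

x(t) = 3C_1e^(-5t) - 2C_2e^(-t), y(t) = 2C_1e^(-5t) - C_2e^(-t)

Coefficient matrix A = [[11, -24], [8, -17]].
Characteristic polynomial det(A - λI) = λ^2 + 6λ + 5 = 0.
Eigenvalues λ = -5, -1.
For λ=-5: (A-λI) row 1 is [16, -24], so an eigenvector is (3, 2).
For λ=-1: (A-λI) row 1 is [12, -24], so an eigenvector is (-2, -1).
General solution: C_1e^(-5t)(3,2) + C_2e^(-t)(-2,-1).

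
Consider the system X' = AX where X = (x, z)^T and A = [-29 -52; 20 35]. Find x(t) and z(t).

Coefficient matrix A = [[-29, -52], [20, 35]].
Characteristic polynomial det(A - λI) = λ^2 - 6λ + 25 = 0.
Eigenvalues λ = 3 ± 4i (complex conjugate pair).
For λ=3+4i: an eigenvector is (-3,2) - i(-2,1) = (-3 + 2i, 2 - i).
A real fundamental pair from Re and Im of e^((3+4i)t)v: X_1 = e^(3t)(cos(4t)·(-3,2) + sin(4t)·(-2,1)), X_2 = e^(3t)(sin(4t)·(-3,2) - cos(4t)·(-2,1)).
General solution: c_1X_1 + c_2X_2.

x(t) = -2c_1e^(3t)sin(4t) - 3c_1e^(3t)cos(4t) - 3c_2e^(3t)sin(4t) + 2c_2e^(3t)cos(4t), z(t) = c_1e^(3t)sin(4t) + 2c_1e^(3t)cos(4t) + 2c_2e^(3t)sin(4t) - c_2e^(3t)cos(4t)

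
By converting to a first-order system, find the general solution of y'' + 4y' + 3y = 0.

y(t) = c_1e^(-3t) + c_2e^(-t)

Let x_1 = y, x_2 = y'. Then x_1' = x_2 and x_2' = -3x_1 - 4x_2.
A = [[0,1],[-3,-4]]; det(A-λI) = λ^2 + 4λ + 3.
Eigenvalues λ = -3, -1 with eigenvectors (1,-3), (1,-1).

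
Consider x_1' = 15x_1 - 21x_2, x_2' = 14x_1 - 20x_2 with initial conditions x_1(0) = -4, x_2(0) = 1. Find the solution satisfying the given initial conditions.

x_1(t) = -15e^(t) + 11e^(-6t), x_2(t) = -10e^(t) + 11e^(-6t)

Coefficient matrix A = [[15, -21], [14, -20]].
Characteristic polynomial det(A - λI) = λ^2 + 5λ - 6 = 0.
Eigenvalues λ = 1, -6.
For λ=1: (A-λI) row 1 is [14, -21], so an eigenvector is (-3, -2).
For λ=-6: (A-λI) row 1 is [21, -21], so an eigenvector is (-1, -1).
General solution: C_1e^(t)(-3,-2) + C_2e^(-6t)(-1,-1).
Applying x_1(0)=-4, x_2(0)=1 gives C_1=5, C_2=-11.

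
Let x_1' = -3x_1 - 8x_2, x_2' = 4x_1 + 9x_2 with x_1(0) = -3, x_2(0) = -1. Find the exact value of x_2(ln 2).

A = [[-3,-8],[4,9]]; eigenvalues λ = 1, 5.
Eigenvectors: (-2,1) for λ=1, (1,-1) for λ=5.
From the initial condition, c_1 = 4, c_2 = 5.
x_2(ln 2) = (4)(2^1)(1) + (5)(2^5)(-1) = -152.

-152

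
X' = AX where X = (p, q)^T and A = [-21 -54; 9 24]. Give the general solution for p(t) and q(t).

p(t) = 3K_1e^(-3t) + 2K_2e^(6t), q(t) = -K_1e^(-3t) - K_2e^(6t)

Coefficient matrix A = [[-21, -54], [9, 24]].
Characteristic polynomial det(A - λI) = λ^2 - 3λ - 18 = 0.
Eigenvalues λ = -3, 6.
For λ=-3: (A-λI) row 1 is [-18, -54], so an eigenvector is (3, -1).
For λ=6: (A-λI) row 1 is [-27, -54], so an eigenvector is (2, -1).
General solution: K_1e^(-3t)(3,-1) + K_2e^(6t)(2,-1).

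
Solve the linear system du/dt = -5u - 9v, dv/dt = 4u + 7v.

u(t) = 3c_1e^(t) + 3c_2te^(t) + c_2e^(t), v(t) = -2c_1e^(t) - 2c_2te^(t) - c_2e^(t)

Coefficient matrix A = [[-5, -9], [4, 7]].
Characteristic polynomial det(A - λI) = λ^2 - 2λ + 1 = 0.
Single eigenvalue λ = 1 with algebraic multiplicity 2.
Eigenvector v = (3,-2); generalized eigenvector w with (A-λI)w=v is (1,-1).
General solution: e^(t)[c_1·v + c_2·(t·v + w)].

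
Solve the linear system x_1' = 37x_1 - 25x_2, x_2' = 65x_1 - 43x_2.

x_1(t) = -2c_1e^(-3t)sin(5t) + c_1e^(-3t)cos(5t) + c_2e^(-3t)sin(5t) + 2c_2e^(-3t)cos(5t), x_2(t) = -3c_1e^(-3t)sin(5t) + 2c_1e^(-3t)cos(5t) + 2c_2e^(-3t)sin(5t) + 3c_2e^(-3t)cos(5t)

Coefficient matrix A = [[37, -25], [65, -43]].
Characteristic polynomial det(A - λI) = λ^2 + 6λ + 34 = 0.
Eigenvalues λ = -3 ± 5i (complex conjugate pair).
For λ=-3+5i: an eigenvector is (1,2) - i(-2,-3) = (1 + 2i, 2 + 3i).
A real fundamental pair from Re and Im of e^((-3+5i)t)v: X_1 = e^(-3t)(cos(5t)·(1,2) + sin(5t)·(-2,-3)), X_2 = e^(-3t)(sin(5t)·(1,2) - cos(5t)·(-2,-3)).
General solution: c_1X_1 + c_2X_2.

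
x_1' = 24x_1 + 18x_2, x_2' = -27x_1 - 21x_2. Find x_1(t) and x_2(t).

x_1(t) = -2C_1e^(-3t) - C_2e^(6t), x_2(t) = 3C_1e^(-3t) + C_2e^(6t)

Coefficient matrix A = [[24, 18], [-27, -21]].
Characteristic polynomial det(A - λI) = λ^2 - 3λ - 18 = 0.
Eigenvalues λ = -3, 6.
For λ=-3: (A-λI) row 1 is [27, 18], so an eigenvector is (-2, 3).
For λ=6: (A-λI) row 1 is [18, 18], so an eigenvector is (-1, 1).
General solution: C_1e^(-3t)(-2,3) + C_2e^(6t)(-1,1).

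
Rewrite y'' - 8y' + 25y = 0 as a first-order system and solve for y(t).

y(t) = c_1e^(4t)cos(3t) + c_2e^(4t)sin(3t)

Let x_1 = y, x_2 = y'. Then x_1' = x_2 and x_2' = -25x_1 + 8x_2.
A = [[0,1],[-25,8]]; det(A-λI) = λ^2 - 8λ + 25.
Eigenvalues λ = 4 ± 3i.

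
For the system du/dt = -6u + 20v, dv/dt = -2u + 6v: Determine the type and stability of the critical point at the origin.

center

A = [[-6,20],[-2,6]]; det(A-λI) = λ^2 + 4.
λ = 0 ± 2i: zero real part.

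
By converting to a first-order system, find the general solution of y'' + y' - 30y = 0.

Let x_1 = y, x_2 = y'. Then x_1' = x_2 and x_2' = 30x_1 - x_2.
A = [[0,1],[30,-1]]; det(A-λI) = λ^2 + λ - 30.
Eigenvalues λ = 5, -6 with eigenvectors (1,5), (1,-6).

y(t) = C_1e^(5t) + C_2e^(-6t)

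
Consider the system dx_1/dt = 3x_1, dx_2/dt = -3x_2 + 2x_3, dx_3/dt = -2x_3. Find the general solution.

Coefficient matrix A = [[3, 0, 0], [0, -3, 2], [0, 0, -2]].
det(A - λI) = 0 gives eigenvalues λ = -2, -3, 3.
For λ=-2: eigenvector (0,2,1).
For λ=-3: eigenvector (0,1,0).
For λ=3: eigenvector (1,0,0).
General solution: C_1e^(-2t)(0,2,1) + C_2e^(-3t)(0,1,0) + C_3e^(3t)(1,0,0).

x_1(t) = C_3e^(3t), x_2(t) = 2C_1e^(-2t) + C_2e^(-3t), x_3(t) = C_1e^(-2t)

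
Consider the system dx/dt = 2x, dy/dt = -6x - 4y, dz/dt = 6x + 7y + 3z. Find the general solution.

x(t) = c_1e^(2t), y(t) = -c_1e^(2t) + c_2e^(-4t), z(t) = c_1e^(2t) - c_2e^(-4t) + c_3e^(3t)

Coefficient matrix A = [[2, 0, 0], [-6, -4, 0], [6, 7, 3]].
det(A - λI) = 0 gives eigenvalues λ = 2, -4, 3.
For λ=2: eigenvector (1,-1,1).
For λ=-4: eigenvector (0,1,-1).
For λ=3: eigenvector (0,0,1).
General solution: c_1e^(2t)(1,-1,1) + c_2e^(-4t)(0,1,-1) + c_3e^(3t)(0,0,1).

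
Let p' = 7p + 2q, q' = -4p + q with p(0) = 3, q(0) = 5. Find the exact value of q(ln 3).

-2241

A = [[7,2],[-4,1]]; eigenvalues λ = 5, 3.
Eigenvectors: (-1,1) for λ=5, (1,-2) for λ=3.
From the initial condition, c_1 = -11, c_2 = -8.
q(ln 3) = (-11)(3^5)(1) + (-8)(3^3)(-2) = -2241.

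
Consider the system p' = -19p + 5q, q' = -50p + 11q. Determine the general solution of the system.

p(t) = K_1e^(-4t)sin(5t) - K_2e^(-4t)cos(5t), q(t) = 3K_1e^(-4t)sin(5t) + K_1e^(-4t)cos(5t) + K_2e^(-4t)sin(5t) - 3K_2e^(-4t)cos(5t)

Coefficient matrix A = [[-19, 5], [-50, 11]].
Characteristic polynomial det(A - λI) = λ^2 + 8λ + 41 = 0.
Eigenvalues λ = -4 ± 5i (complex conjugate pair).
For λ=-4+5i: an eigenvector is (0,1) - i(1,3) = (0 - i, 1 - 3i).
A real fundamental pair from Re and Im of e^((-4+5i)t)v: X_1 = e^(-4t)(cos(5t)·(0,1) + sin(5t)·(1,3)), X_2 = e^(-4t)(sin(5t)·(0,1) - cos(5t)·(1,3)).
General solution: K_1X_1 + K_2X_2.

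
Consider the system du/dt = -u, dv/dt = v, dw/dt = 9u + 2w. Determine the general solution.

Coefficient matrix A = [[-1, 0, 0], [0, 1, 0], [9, 0, 2]].
det(A - λI) = 0 gives eigenvalues λ = -1, 2, 1.
For λ=-1: eigenvector (1,0,-3).
For λ=2: eigenvector (0,0,1).
For λ=1: eigenvector (0,1,0).
General solution: C_1e^(-t)(1,0,-3) + C_2e^(2t)(0,0,1) + C_3e^(t)(0,1,0).

u(t) = C_1e^(-t), v(t) = C_3e^(t), w(t) = -3C_1e^(-t) + C_2e^(2t)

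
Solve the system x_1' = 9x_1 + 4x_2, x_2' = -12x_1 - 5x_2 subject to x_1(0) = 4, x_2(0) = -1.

Coefficient matrix A = [[9, 4], [-12, -5]].
Characteristic polynomial det(A - λI) = λ^2 - 4λ + 3 = 0.
Eigenvalues λ = 1, 3.
For λ=1: (A-λI) row 1 is [8, 4], so an eigenvector is (-1, 2).
For λ=3: (A-λI) row 1 is [6, 4], so an eigenvector is (-2, 3).
General solution: c_1e^(t)(-1,2) + c_2e^(3t)(-2,3).
Applying x_1(0)=4, x_2(0)=-1 gives c_1=10, c_2=-7.

x_1(t) = 14e^(3t) - 10e^(t), x_2(t) = -21e^(3t) + 20e^(t)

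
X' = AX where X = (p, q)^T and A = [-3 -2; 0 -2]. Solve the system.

Coefficient matrix A = [[-3, -2], [0, -2]].
Characteristic polynomial det(A - λI) = λ^2 + 5λ + 6 = 0.
Eigenvalues λ = -3, -2.
For λ=-3: (A-λI) row 1 is [0, -2], so an eigenvector is (-1, 0).
For λ=-2: (A-λI) row 1 is [-1, -2], so an eigenvector is (-2, 1).
General solution: C_1e^(-3t)(-1,0) + C_2e^(-2t)(-2,1).

p(t) = -C_1e^(-3t) - 2C_2e^(-2t), q(t) = C_2e^(-2t)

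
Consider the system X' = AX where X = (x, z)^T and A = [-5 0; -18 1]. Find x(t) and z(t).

x(t) = -C_2e^(-5t), z(t) = -C_1e^(t) - 3C_2e^(-5t)

Coefficient matrix A = [[-5, 0], [-18, 1]].
Characteristic polynomial det(A - λI) = λ^2 + 4λ - 5 = 0.
Eigenvalues λ = 1, -5.
For λ=1: (A-λI) row 1 is [-6, 0], so an eigenvector is (0, -1).
For λ=-5: (A-λI) row 2 is [-18, 6], so an eigenvector is (-1, -3).
General solution: C_1e^(t)(0,-1) + C_2e^(-5t)(-1,-3).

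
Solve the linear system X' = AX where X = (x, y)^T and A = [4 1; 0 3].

x(t) = K_1e^(4t) - K_2e^(3t), y(t) = K_2e^(3t)

Coefficient matrix A = [[4, 1], [0, 3]].
Characteristic polynomial det(A - λI) = λ^2 - 7λ + 12 = 0.
Eigenvalues λ = 4, 3.
For λ=4: (A-λI) row 1 is [0, 1], so an eigenvector is (1, 0).
For λ=3: (A-λI) row 1 is [1, 1], so an eigenvector is (-1, 1).
General solution: K_1e^(4t)(1,0) + K_2e^(3t)(-1,1).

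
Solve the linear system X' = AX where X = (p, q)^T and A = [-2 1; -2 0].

Coefficient matrix A = [[-2, 1], [-2, 0]].
Characteristic polynomial det(A - λI) = λ^2 + 2λ + 2 = 0.
Eigenvalues λ = -1 ± i (complex conjugate pair).
For λ=-1+i: an eigenvector is (-1,-1) - i(0,1) = (-1, -1 - i).
A real fundamental pair from Re and Im of e^((-1+i)t)v: X_1 = e^(-t)(cos(t)·(-1,-1) + sin(t)·(0,1)), X_2 = e^(-t)(sin(t)·(-1,-1) - cos(t)·(0,1)).
General solution: C_1X_1 + C_2X_2.

p(t) = -C_1e^(-t)cos(t) - C_2e^(-t)sin(t), q(t) = C_1e^(-t)sin(t) - C_1e^(-t)cos(t) - C_2e^(-t)sin(t) - C_2e^(-t)cos(t)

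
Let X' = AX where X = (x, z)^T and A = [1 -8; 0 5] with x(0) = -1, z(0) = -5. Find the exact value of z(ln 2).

A = [[1,-8],[0,5]]; eigenvalues λ = 5, 1.
Eigenvectors: (2,-1) for λ=5, (-1,0) for λ=1.
From the initial condition, c_1 = 5, c_2 = 11.
z(ln 2) = (5)(2^5)(-1) + (11)(2^1)(0) = -160.

-160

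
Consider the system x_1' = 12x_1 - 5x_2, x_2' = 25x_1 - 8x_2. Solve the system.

x_1(t) = C_1e^(2t)cos(5t) + C_2e^(2t)sin(5t), x_2(t) = C_1e^(2t)sin(5t) + 2C_1e^(2t)cos(5t) + 2C_2e^(2t)sin(5t) - C_2e^(2t)cos(5t)

Coefficient matrix A = [[12, -5], [25, -8]].
Characteristic polynomial det(A - λI) = λ^2 - 4λ + 29 = 0.
Eigenvalues λ = 2 ± 5i (complex conjugate pair).
For λ=2+5i: an eigenvector is (1,2) - i(0,1) = (1, 2 - i).
A real fundamental pair from Re and Im of e^((2+5i)t)v: X_1 = e^(2t)(cos(5t)·(1,2) + sin(5t)·(0,1)), X_2 = e^(2t)(sin(5t)·(1,2) - cos(5t)·(0,1)).
General solution: C_1X_1 + C_2X_2.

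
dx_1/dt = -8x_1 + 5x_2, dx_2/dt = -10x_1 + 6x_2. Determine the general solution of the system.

Coefficient matrix A = [[-8, 5], [-10, 6]].
Characteristic polynomial det(A - λI) = λ^2 + 2λ + 2 = 0.
Eigenvalues λ = -1 ± i (complex conjugate pair).
For λ=-1+i: an eigenvector is (1,1) - i(-2,-3) = (1 + 2i, 1 + 3i).
A real fundamental pair from Re and Im of e^((-1+i)t)v: X_1 = e^(-t)(cos(t)·(1,1) + sin(t)·(-2,-3)), X_2 = e^(-t)(sin(t)·(1,1) - cos(t)·(-2,-3)).
General solution: C_1X_1 + C_2X_2.

x_1(t) = -2C_1e^(-t)sin(t) + C_1e^(-t)cos(t) + C_2e^(-t)sin(t) + 2C_2e^(-t)cos(t), x_2(t) = -3C_1e^(-t)sin(t) + C_1e^(-t)cos(t) + C_2e^(-t)sin(t) + 3C_2e^(-t)cos(t)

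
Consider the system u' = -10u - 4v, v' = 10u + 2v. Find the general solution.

u(t) = -c_1e^(-4t)sin(2t) + c_1e^(-4t)cos(2t) + c_2e^(-4t)sin(2t) + c_2e^(-4t)cos(2t), v(t) = 2c_1e^(-4t)sin(2t) - c_1e^(-4t)cos(2t) - c_2e^(-4t)sin(2t) - 2c_2e^(-4t)cos(2t)

Coefficient matrix A = [[-10, -4], [10, 2]].
Characteristic polynomial det(A - λI) = λ^2 + 8λ + 20 = 0.
Eigenvalues λ = -4 ± 2i (complex conjugate pair).
For λ=-4+2i: an eigenvector is (1,-1) - i(-1,2) = (1 + i, -1 - 2i).
A real fundamental pair from Re and Im of e^((-4+2i)t)v: X_1 = e^(-4t)(cos(2t)·(1,-1) + sin(2t)·(-1,2)), X_2 = e^(-4t)(sin(2t)·(1,-1) - cos(2t)·(-1,2)).
General solution: c_1X_1 + c_2X_2.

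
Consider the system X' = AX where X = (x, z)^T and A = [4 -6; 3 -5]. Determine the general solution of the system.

Coefficient matrix A = [[4, -6], [3, -5]].
Characteristic polynomial det(A - λI) = λ^2 + λ - 2 = 0.
Eigenvalues λ = -2, 1.
For λ=-2: (A-λI) row 1 is [6, -6], so an eigenvector is (-1, -1).
For λ=1: (A-λI) row 1 is [3, -6], so an eigenvector is (-2, -1).
General solution: K_1e^(-2t)(-1,-1) + K_2e^(t)(-2,-1).

x(t) = -K_1e^(-2t) - 2K_2e^(t), z(t) = -K_1e^(-2t) - K_2e^(t)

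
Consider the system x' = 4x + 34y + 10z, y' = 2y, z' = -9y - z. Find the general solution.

Coefficient matrix A = [[4, 34, 10], [0, 2, 0], [0, -9, -1]].
det(A - λI) = 0 gives eigenvalues λ = 4, 2, -1.
For λ=4: eigenvector (1,0,0).
For λ=2: eigenvector (-2,1,-3).
For λ=-1: eigenvector (-2,0,1).
General solution: C_1e^(4t)(1,0,0) + C_2e^(2t)(-2,1,-3) + C_3e^(-t)(-2,0,1).

x(t) = C_1e^(4t) - 2C_2e^(2t) - 2C_3e^(-t), y(t) = C_2e^(2t), z(t) = -3C_2e^(2t) + C_3e^(-t)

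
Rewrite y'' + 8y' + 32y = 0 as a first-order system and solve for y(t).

Let x_1 = y, x_2 = y'. Then x_1' = x_2 and x_2' = -32x_1 - 8x_2.
A = [[0,1],[-32,-8]]; det(A-λI) = λ^2 + 8λ + 32.
Eigenvalues λ = -4 ± 4i.

y(t) = C_1e^(-4t)cos(4t) + C_2e^(-4t)sin(4t)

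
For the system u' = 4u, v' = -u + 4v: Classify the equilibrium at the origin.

unstable improper node

A = [[4,0],[-1,4]]; det(A-λI) = λ^2 - 8λ + 16.
repeated λ = 4 with a single eigenvector.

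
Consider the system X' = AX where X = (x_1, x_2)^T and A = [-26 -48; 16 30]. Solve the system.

x_1(t) = 2c_1e^(-2t) - 3c_2e^(6t), x_2(t) = -c_1e^(-2t) + 2c_2e^(6t)

Coefficient matrix A = [[-26, -48], [16, 30]].
Characteristic polynomial det(A - λI) = λ^2 - 4λ - 12 = 0.
Eigenvalues λ = -2, 6.
For λ=-2: (A-λI) row 1 is [-24, -48], so an eigenvector is (2, -1).
For λ=6: (A-λI) row 1 is [-32, -48], so an eigenvector is (-3, 2).
General solution: c_1e^(-2t)(2,-1) + c_2e^(6t)(-3,2).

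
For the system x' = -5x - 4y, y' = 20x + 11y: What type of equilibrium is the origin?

A = [[-5,-4],[20,11]]; det(A-λI) = λ^2 - 6λ + 25.
λ = 3 ± 4i: positive real part.

unstable spiral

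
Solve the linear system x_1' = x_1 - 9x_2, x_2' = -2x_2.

x_1(t) = c_1e^(t) - 3c_2e^(-2t), x_2(t) = -c_2e^(-2t)

Coefficient matrix A = [[1, -9], [0, -2]].
Characteristic polynomial det(A - λI) = λ^2 + λ - 2 = 0.
Eigenvalues λ = 1, -2.
For λ=1: (A-λI) row 1 is [0, -9], so an eigenvector is (1, 0).
For λ=-2: (A-λI) row 1 is [3, -9], so an eigenvector is (-3, -1).
General solution: c_1e^(t)(1,0) + c_2e^(-2t)(-3,-1).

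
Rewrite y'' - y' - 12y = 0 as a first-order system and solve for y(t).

y(t) = C_1e^(-3t) + C_2e^(4t)

Let x_1 = y, x_2 = y'. Then x_1' = x_2 and x_2' = 12x_1 + x_2.
A = [[0,1],[12,1]]; det(A-λI) = λ^2 - λ - 12.
Eigenvalues λ = -3, 4 with eigenvectors (1,-3), (1,4).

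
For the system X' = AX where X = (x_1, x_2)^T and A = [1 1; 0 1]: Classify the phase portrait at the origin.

A = [[1,1],[0,1]]; det(A-λI) = λ^2 - 2λ + 1.
repeated λ = 1 with a single eigenvector.

unstable improper node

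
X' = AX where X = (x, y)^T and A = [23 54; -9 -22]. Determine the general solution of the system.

Coefficient matrix A = [[23, 54], [-9, -22]].
Characteristic polynomial det(A - λI) = λ^2 - λ - 20 = 0.
Eigenvalues λ = -4, 5.
For λ=-4: (A-λI) row 1 is [27, 54], so an eigenvector is (2, -1).
For λ=5: (A-λI) row 1 is [18, 54], so an eigenvector is (3, -1).
General solution: c_1e^(-4t)(2,-1) + c_2e^(5t)(3,-1).

x(t) = 2c_1e^(-4t) + 3c_2e^(5t), y(t) = -c_1e^(-4t) - c_2e^(5t)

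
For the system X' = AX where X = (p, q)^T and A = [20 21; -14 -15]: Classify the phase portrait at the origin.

saddle

A = [[20,21],[-14,-15]]; det(A-λI) = λ^2 - 5λ - 6.
λ = -1, 6: opposite signs.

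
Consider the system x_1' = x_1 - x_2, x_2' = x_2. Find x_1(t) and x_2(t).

Coefficient matrix A = [[1, -1], [0, 1]].
Characteristic polynomial det(A - λI) = λ^2 - 2λ + 1 = 0.
Single eigenvalue λ = 1 with algebraic multiplicity 2.
Eigenvector v = (-1,0); generalized eigenvector w with (A-λI)w=v is (-2,1).
General solution: e^(t)[C_1·v + C_2·(t·v + w)].

x_1(t) = -C_1e^(t) - C_2te^(t) - 2C_2e^(t), x_2(t) = C_2e^(t)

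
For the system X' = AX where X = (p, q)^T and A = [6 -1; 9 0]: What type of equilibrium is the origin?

A = [[6,-1],[9,0]]; det(A-λI) = λ^2 - 6λ + 9.
repeated λ = 3 with a single eigenvector.

unstable improper node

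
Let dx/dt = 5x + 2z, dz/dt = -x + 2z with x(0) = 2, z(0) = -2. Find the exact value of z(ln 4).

A = [[5,2],[-1,2]]; eigenvalues λ = 3, 4.
Eigenvectors: (1,-1) for λ=3, (-2,1) for λ=4.
From the initial condition, c_1 = 2, c_2 = 0.
z(ln 4) = (2)(4^3)(-1) + (0)(4^4)(1) = -128.

-128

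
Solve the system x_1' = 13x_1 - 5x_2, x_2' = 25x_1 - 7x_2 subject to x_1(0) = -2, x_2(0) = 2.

x_1(t) = -6e^(3t)sin(5t) - 2e^(3t)cos(5t), x_2(t) = -14e^(3t)sin(5t) + 2e^(3t)cos(5t)

Coefficient matrix A = [[13, -5], [25, -7]].
Characteristic polynomial det(A - λI) = λ^2 - 6λ + 34 = 0.
Eigenvalues λ = 3 ± 5i (complex conjugate pair).
For λ=3+5i: an eigenvector is (0,1) - i(-1,-2) = (0 + i, 1 + 2i).
A real fundamental pair from Re and Im of e^((3+5i)t)v: X_1 = e^(3t)(cos(5t)·(0,1) + sin(5t)·(-1,-2)), X_2 = e^(3t)(sin(5t)·(0,1) - cos(5t)·(-1,-2)).
General solution: C_1X_1 + C_2X_2.
Applying x_1(0)=-2, x_2(0)=2 gives C_1=6, C_2=-2.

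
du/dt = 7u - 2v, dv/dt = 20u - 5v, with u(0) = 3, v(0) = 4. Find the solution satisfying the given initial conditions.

u(t) = 5e^(t)sin(2t) + 3e^(t)cos(2t), v(t) = 18e^(t)sin(2t) + 4e^(t)cos(2t)

Coefficient matrix A = [[7, -2], [20, -5]].
Characteristic polynomial det(A - λI) = λ^2 - 2λ + 5 = 0.
Eigenvalues λ = 1 ± 2i (complex conjugate pair).
For λ=1+2i: an eigenvector is (0,1) - i(-1,-3) = (0 + i, 1 + 3i).
A real fundamental pair from Re and Im of e^((1+2i)t)v: X_1 = e^(t)(cos(2t)·(0,1) + sin(2t)·(-1,-3)), X_2 = e^(t)(sin(2t)·(0,1) - cos(2t)·(-1,-3)).
General solution: K_1X_1 + K_2X_2.
Applying u(0)=3, v(0)=4 gives K_1=-5, K_2=3.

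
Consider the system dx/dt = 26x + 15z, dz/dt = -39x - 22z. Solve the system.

Coefficient matrix A = [[26, 15], [-39, -22]].
Characteristic polynomial det(A - λI) = λ^2 - 4λ + 13 = 0.
Eigenvalues λ = 2 ± 3i (complex conjugate pair).
For λ=2+3i: an eigenvector is (-2,3) - i(-1,2) = (-2 + i, 3 - 2i).
A real fundamental pair from Re and Im of e^((2+3i)t)v: X_1 = e^(2t)(cos(3t)·(-2,3) + sin(3t)·(-1,2)), X_2 = e^(2t)(sin(3t)·(-2,3) - cos(3t)·(-1,2)).
General solution: c_1X_1 + c_2X_2.

x(t) = -c_1e^(2t)sin(3t) - 2c_1e^(2t)cos(3t) - 2c_2e^(2t)sin(3t) + c_2e^(2t)cos(3t), z(t) = 2c_1e^(2t)sin(3t) + 3c_1e^(2t)cos(3t) + 3c_2e^(2t)sin(3t) - 2c_2e^(2t)cos(3t)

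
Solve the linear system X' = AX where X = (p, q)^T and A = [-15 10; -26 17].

p(t) = -2C_1e^(t)sin(2t) - C_1e^(t)cos(2t) - C_2e^(t)sin(2t) + 2C_2e^(t)cos(2t), q(t) = -3C_1e^(t)sin(2t) - 2C_1e^(t)cos(2t) - 2C_2e^(t)sin(2t) + 3C_2e^(t)cos(2t)

Coefficient matrix A = [[-15, 10], [-26, 17]].
Characteristic polynomial det(A - λI) = λ^2 - 2λ + 5 = 0.
Eigenvalues λ = 1 ± 2i (complex conjugate pair).
For λ=1+2i: an eigenvector is (-1,-2) - i(-2,-3) = (-1 + 2i, -2 + 3i).
A real fundamental pair from Re and Im of e^((1+2i)t)v: X_1 = e^(t)(cos(2t)·(-1,-2) + sin(2t)·(-2,-3)), X_2 = e^(t)(sin(2t)·(-1,-2) - cos(2t)·(-2,-3)).
General solution: C_1X_1 + C_2X_2.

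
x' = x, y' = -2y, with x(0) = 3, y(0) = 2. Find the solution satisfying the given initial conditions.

x(t) = 3e^(t), y(t) = 2e^(-2t)

Coefficient matrix A = [[1, 0], [0, -2]].
Characteristic polynomial det(A - λI) = λ^2 + λ - 2 = 0.
Eigenvalues λ = -2, 1.
For λ=-2: (A-λI) row 1 is [3, 0], so an eigenvector is (0, -1).
For λ=1: (A-λI) row 2 is [0, -3], so an eigenvector is (1, 0).
General solution: C_1e^(-2t)(0,-1) + C_2e^(t)(1,0).
Applying x(0)=3, y(0)=2 gives C_1=-2, C_2=3.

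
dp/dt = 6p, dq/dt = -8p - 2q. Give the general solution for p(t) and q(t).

Coefficient matrix A = [[6, 0], [-8, -2]].
Characteristic polynomial det(A - λI) = λ^2 - 4λ - 12 = 0.
Eigenvalues λ = 6, -2.
For λ=6: (A-λI) row 2 is [-8, -8], so an eigenvector is (-1, 1).
For λ=-2: (A-λI) row 1 is [8, 0], so an eigenvector is (0, -1).
General solution: c_1e^(6t)(-1,1) + c_2e^(-2t)(0,-1).

p(t) = -c_1e^(6t), q(t) = c_1e^(6t) - c_2e^(-2t)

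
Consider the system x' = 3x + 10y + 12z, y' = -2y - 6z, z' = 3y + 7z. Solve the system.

Coefficient matrix A = [[3, 10, 12], [0, -2, -6], [0, 3, 7]].
det(A - λI) = 0 gives eigenvalues λ = 3, 4, 1.
For λ=3: eigenvector (1,0,0).
For λ=4: eigenvector (-2,1,-1).
For λ=1: eigenvector (-4,2,-1).
General solution: C_1e^(3t)(1,0,0) + C_2e^(4t)(-2,1,-1) + C_3e^(t)(-4,2,-1).

x(t) = C_1e^(3t) - 2C_2e^(4t) - 4C_3e^(t), y(t) = C_2e^(4t) + 2C_3e^(t), z(t) = -C_2e^(4t) - C_3e^(t)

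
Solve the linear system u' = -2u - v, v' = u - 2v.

u(t) = -C_1e^(-2t)sin(t) + C_2e^(-2t)cos(t), v(t) = C_1e^(-2t)cos(t) + C_2e^(-2t)sin(t)

Coefficient matrix A = [[-2, -1], [1, -2]].
Characteristic polynomial det(A - λI) = λ^2 + 4λ + 5 = 0.
Eigenvalues λ = -2 ± i (complex conjugate pair).
For λ=-2+i: an eigenvector is (0,1) - i(-1,0) = (0 + i, 1).
A real fundamental pair from Re and Im of e^((-2+i)t)v: X_1 = e^(-2t)(cos(t)·(0,1) + sin(t)·(-1,0)), X_2 = e^(-2t)(sin(t)·(0,1) - cos(t)·(-1,0)).
General solution: C_1X_1 + C_2X_2.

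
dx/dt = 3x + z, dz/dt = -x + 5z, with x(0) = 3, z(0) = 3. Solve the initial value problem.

Coefficient matrix A = [[3, 1], [-1, 5]].
Characteristic polynomial det(A - λI) = λ^2 - 8λ + 16 = 0.
Single eigenvalue λ = 4 with algebraic multiplicity 2.
Eigenvector v = (1,1); generalized eigenvector w with (A-λI)w=v is (-1,0).
General solution: e^(4t)[C_1·v + C_2·(t·v + w)].
Applying x(0)=3, z(0)=3 gives C_1=3, C_2=0.

x(t) = 3e^(4t), z(t) = 3e^(4t)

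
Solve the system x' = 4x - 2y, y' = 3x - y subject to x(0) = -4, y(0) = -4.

x(t) = -4e^(2t), y(t) = -4e^(2t)

Coefficient matrix A = [[4, -2], [3, -1]].
Characteristic polynomial det(A - λI) = λ^2 - 3λ + 2 = 0.
Eigenvalues λ = 1, 2.
For λ=1: (A-λI) row 1 is [3, -2], so an eigenvector is (2, 3).
For λ=2: (A-λI) row 1 is [2, -2], so an eigenvector is (1, 1).
General solution: C_1e^(t)(2,3) + C_2e^(2t)(1,1).
Applying x(0)=-4, y(0)=-4 gives C_1=0, C_2=-4.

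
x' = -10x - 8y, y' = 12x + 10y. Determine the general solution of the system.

Coefficient matrix A = [[-10, -8], [12, 10]].
Characteristic polynomial det(A - λI) = λ^2 - 4 = 0.
Eigenvalues λ = -2, 2.
For λ=-2: (A-λI) row 1 is [-8, -8], so an eigenvector is (-1, 1).
For λ=2: (A-λI) row 1 is [-12, -8], so an eigenvector is (-2, 3).
General solution: C_1e^(-2t)(-1,1) + C_2e^(2t)(-2,3).

x(t) = -C_1e^(-2t) - 2C_2e^(2t), y(t) = C_1e^(-2t) + 3C_2e^(2t)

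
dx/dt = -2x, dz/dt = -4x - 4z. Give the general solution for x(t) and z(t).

Coefficient matrix A = [[-2, 0], [-4, -4]].
Characteristic polynomial det(A - λI) = λ^2 + 6λ + 8 = 0.
Eigenvalues λ = -4, -2.
For λ=-4: (A-λI) row 1 is [2, 0], so an eigenvector is (0, -1).
For λ=-2: (A-λI) row 2 is [-4, -2], so an eigenvector is (1, -2).
General solution: c_1e^(-4t)(0,-1) + c_2e^(-2t)(1,-2).

x(t) = c_2e^(-2t), z(t) = -c_1e^(-4t) - 2c_2e^(-2t)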